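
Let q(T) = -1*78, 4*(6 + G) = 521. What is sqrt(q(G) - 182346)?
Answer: 2*I*sqrt(45606) ≈ 427.11*I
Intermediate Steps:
G = 497/4 (G = -6 + (1/4)*521 = -6 + 521/4 = 497/4 ≈ 124.25)
q(T) = -78
sqrt(q(G) - 182346) = sqrt(-78 - 182346) = sqrt(-182424) = 2*I*sqrt(45606)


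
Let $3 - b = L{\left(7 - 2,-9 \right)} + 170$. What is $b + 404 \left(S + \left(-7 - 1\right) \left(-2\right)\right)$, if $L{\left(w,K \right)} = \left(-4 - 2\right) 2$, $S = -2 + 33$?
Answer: $18833$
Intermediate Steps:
$S = 31$
$L{\left(w,K \right)} = -12$ ($L{\left(w,K \right)} = \left(-6\right) 2 = -12$)
$b = -155$ ($b = 3 - \left(-12 + 170\right) = 3 - 158 = -155$)
$b + 404 \left(S + \left(-7 - 1\right) \left(-2\right)\right) = -155 + 404 \left(31 + \left(-7 - 1\right) \left(-2\right)\right) = -155 + 404 \left(31 - -16\right) = -155 + 404 \left(31 + 16\right) = -155 + 404 \cdot 47 = -155 + 18988 = 18833$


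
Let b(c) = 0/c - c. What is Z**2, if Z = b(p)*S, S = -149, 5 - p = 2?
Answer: 199809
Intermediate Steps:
p = 3 (p = 5 - 1*2 = 5 - 2 = 3)
b(c) = -c (b(c) = 0 - c = -c)
Z = 447 (Z = -1*3*(-149) = -3*(-149) = 447)
Z**2 = 447**2 = 199809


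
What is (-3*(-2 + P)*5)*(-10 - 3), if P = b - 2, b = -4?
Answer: -1560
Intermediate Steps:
P = -6 (P = -4 - 2 = -6)
(-3*(-2 + P)*5)*(-10 - 3) = (-3*(-2 - 6)*5)*(-10 - 3) = (-3*(-8)*5)*(-13) = (24*5)*(-13) = 120*(-13) = -1560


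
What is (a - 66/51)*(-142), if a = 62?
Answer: -146544/17 ≈ -8620.2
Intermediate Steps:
(a - 66/51)*(-142) = (62 - 66/51)*(-142) = (62 - 66*1/51)*(-142) = (62 - 22/17)*(-142) = (1032/17)*(-142) = -146544/17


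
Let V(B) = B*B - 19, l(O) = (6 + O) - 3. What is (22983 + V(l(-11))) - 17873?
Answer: 5155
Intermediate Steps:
l(O) = 3 + O
V(B) = -19 + B**2 (V(B) = B**2 - 19 = -19 + B**2)
(22983 + V(l(-11))) - 17873 = (22983 + (-19 + (3 - 11)**2)) - 17873 = (22983 + (-19 + (-8)**2)) - 17873 = (22983 + (-19 + 64)) - 17873 = (22983 + 45) - 17873 = 23028 - 17873 = 5155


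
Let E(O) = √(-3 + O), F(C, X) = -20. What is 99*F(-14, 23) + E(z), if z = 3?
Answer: -1980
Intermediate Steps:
99*F(-14, 23) + E(z) = 99*(-20) + √(-3 + 3) = -1980 + √0 = -1980 + 0 = -1980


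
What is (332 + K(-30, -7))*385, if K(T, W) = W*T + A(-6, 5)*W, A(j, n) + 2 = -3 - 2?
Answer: 227535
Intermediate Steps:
A(j, n) = -7 (A(j, n) = -2 + (-3 - 2) = -2 - 5 = -7)
K(T, W) = -7*W + T*W (K(T, W) = W*T - 7*W = T*W - 7*W = -7*W + T*W)
(332 + K(-30, -7))*385 = (332 - 7*(-7 - 30))*385 = (332 - 7*(-37))*385 = (332 + 259)*385 = 591*385 = 227535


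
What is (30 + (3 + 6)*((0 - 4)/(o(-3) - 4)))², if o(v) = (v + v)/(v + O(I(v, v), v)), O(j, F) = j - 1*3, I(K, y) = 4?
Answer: 4356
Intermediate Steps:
O(j, F) = -3 + j (O(j, F) = j - 3 = -3 + j)
o(v) = 2*v/(1 + v) (o(v) = (v + v)/(v + (-3 + 4)) = (2*v)/(v + 1) = (2*v)/(1 + v) = 2*v/(1 + v))
(30 + (3 + 6)*((0 - 4)/(o(-3) - 4)))² = (30 + (3 + 6)*((0 - 4)/(2*(-3)/(1 - 3) - 4)))² = (30 + 9*(-4/(2*(-3)/(-2) - 4)))² = (30 + 9*(-4/(2*(-3)*(-½) - 4)))² = (30 + 9*(-4/(3 - 4)))² = (30 + 9*(-4/(-1)))² = (30 + 9*(-4*(-1)))² = (30 + 9*4)² = (30 + 36)² = 66² = 4356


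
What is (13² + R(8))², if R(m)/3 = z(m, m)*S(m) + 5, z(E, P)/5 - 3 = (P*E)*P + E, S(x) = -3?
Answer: 545269201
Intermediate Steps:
z(E, P) = 15 + 5*E + 5*E*P² (z(E, P) = 15 + 5*((P*E)*P + E) = 15 + 5*((E*P)*P + E) = 15 + 5*(E*P² + E) = 15 + 5*(E + E*P²) = 15 + (5*E + 5*E*P²) = 15 + 5*E + 5*E*P²)
R(m) = -120 - 45*m - 45*m³ (R(m) = 3*((15 + 5*m + 5*m*m²)*(-3) + 5) = 3*((15 + 5*m + 5*m³)*(-3) + 5) = 3*((-45 - 15*m - 15*m³) + 5) = 3*(-40 - 15*m - 15*m³) = -120 - 45*m - 45*m³)
(13² + R(8))² = (13² + (-120 - 45*8 - 45*8³))² = (169 + (-120 - 360 - 45*512))² = (169 + (-120 - 360 - 23040))² = (169 - 23520)² = (-23351)² = 545269201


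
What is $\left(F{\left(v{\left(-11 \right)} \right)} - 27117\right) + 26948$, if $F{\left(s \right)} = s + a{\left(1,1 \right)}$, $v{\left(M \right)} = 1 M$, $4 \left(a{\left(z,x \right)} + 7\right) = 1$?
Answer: $- \frac{747}{4} \approx -186.75$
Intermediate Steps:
$a{\left(z,x \right)} = - \frac{27}{4}$ ($a{\left(z,x \right)} = -7 + \frac{1}{4} \cdot 1 = -7 + \frac{1}{4} = - \frac{27}{4}$)
$v{\left(M \right)} = M$
$F{\left(s \right)} = - \frac{27}{4} + s$ ($F{\left(s \right)} = s - \frac{27}{4} = - \frac{27}{4} + s$)
$\left(F{\left(v{\left(-11 \right)} \right)} - 27117\right) + 26948 = \left(\left(- \frac{27}{4} - 11\right) - 27117\right) + 26948 = \left(- \frac{71}{4} - 27117\right) + 26948 = - \frac{108539}{4} + 26948 = - \frac{747}{4}$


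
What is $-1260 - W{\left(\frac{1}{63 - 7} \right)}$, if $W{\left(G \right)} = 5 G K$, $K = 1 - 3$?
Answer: $- \frac{35275}{28} \approx -1259.8$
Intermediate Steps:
$K = -2$ ($K = 1 - 3 = -2$)
$W{\left(G \right)} = - 10 G$ ($W{\left(G \right)} = 5 G \left(-2\right) = - 10 G$)
$-1260 - W{\left(\frac{1}{63 - 7} \right)} = -1260 - - \frac{10}{63 - 7} = -1260 - - \frac{10}{56} = -1260 - \left(-10\right) \frac{1}{56} = -1260 - - \frac{5}{28} = -1260 + \frac{5}{28} = - \frac{35275}{28}$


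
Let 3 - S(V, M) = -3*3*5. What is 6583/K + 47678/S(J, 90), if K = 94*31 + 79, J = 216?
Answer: 71508119/71832 ≈ 995.49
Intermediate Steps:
S(V, M) = 48 (S(V, M) = 3 - (-3*3)*5 = 3 - (-9)*5 = 3 - 1*(-45) = 3 + 45 = 48)
K = 2993 (K = 2914 + 79 = 2993)
6583/K + 47678/S(J, 90) = 6583/2993 + 47678/48 = 6583*(1/2993) + 47678*(1/48) = 6583/2993 + 23839/24 = 71508119/71832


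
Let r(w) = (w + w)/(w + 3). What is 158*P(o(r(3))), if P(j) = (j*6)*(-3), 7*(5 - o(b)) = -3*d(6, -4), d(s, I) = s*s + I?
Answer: -372564/7 ≈ -53223.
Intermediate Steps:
r(w) = 2*w/(3 + w) (r(w) = (2*w)/(3 + w) = 2*w/(3 + w))
d(s, I) = I + s² (d(s, I) = s² + I = I + s²)
o(b) = 131/7 (o(b) = 5 - (-3)*(-4 + 6²)/7 = 5 - (-3)*(-4 + 36)/7 = 5 - (-3)*32/7 = 5 - ⅐*(-96) = 5 + 96/7 = 131/7)
P(j) = -18*j (P(j) = (6*j)*(-3) = -18*j)
158*P(o(r(3))) = 158*(-18*131/7) = 158*(-2358/7) = -372564/7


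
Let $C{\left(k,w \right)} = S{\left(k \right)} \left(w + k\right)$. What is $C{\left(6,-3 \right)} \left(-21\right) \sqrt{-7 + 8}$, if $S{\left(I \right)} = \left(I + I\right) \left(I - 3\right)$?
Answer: $-2268$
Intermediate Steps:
$S{\left(I \right)} = 2 I \left(-3 + I\right)$
$C{\left(k,w \right)} = 2 k \left(-3 + k\right) \left(k + w\right)$ ($C{\left(k,w \right)} = 2 k \left(-3 + k\right) \left(w + k\right) = 2 k \left(-3 + k\right) \left(k + w\right)$)
$C{\left(6,-3 \right)} \left(-21\right) \sqrt{-7 + 8} = 2 \cdot 6 \left(-3 + 6\right) \left(6 - 3\right) \left(-21\right) \sqrt{-7 + 8} = 2 \cdot 6 \cdot 3 \cdot 3 \left(-21\right) \sqrt{1} = 108 \left(-21\right) 1 = \left(-2268\right) 1 = -2268$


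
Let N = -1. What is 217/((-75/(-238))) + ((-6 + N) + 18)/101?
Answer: 5217071/7575 ≈ 688.72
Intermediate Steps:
217/((-75/(-238))) + ((-6 + N) + 18)/101 = 217/((-75/(-238))) + ((-6 - 1) + 18)/101 = 217/((-75*(-1/238))) + (-7 + 18)*(1/101) = 217/(75/238) + 11*(1/101) = 217*(238/75) + 11/101 = 51646/75 + 11/101 = 5217071/7575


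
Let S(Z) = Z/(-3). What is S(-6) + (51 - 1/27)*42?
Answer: 19282/9 ≈ 2142.4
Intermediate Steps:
S(Z) = -Z/3 (S(Z) = Z*(-1/3) = -Z/3)
S(-6) + (51 - 1/27)*42 = -1/3*(-6) + (51 - 1/27)*42 = 2 + (51 - 1*1/27)*42 = 2 + (51 - 1/27)*42 = 2 + (1376/27)*42 = 2 + 19264/9 = 19282/9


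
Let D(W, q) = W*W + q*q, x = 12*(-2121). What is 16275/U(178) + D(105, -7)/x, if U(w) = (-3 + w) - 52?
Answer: 9830219/74538 ≈ 131.88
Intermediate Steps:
x = -25452
D(W, q) = W² + q²
U(w) = -55 + w
16275/U(178) + D(105, -7)/x = 16275/(-55 + 178) + (105² + (-7)²)/(-25452) = 16275/123 + (11025 + 49)*(-1/25452) = 16275*(1/123) + 11074*(-1/25452) = 5425/41 - 791/1818 = 9830219/74538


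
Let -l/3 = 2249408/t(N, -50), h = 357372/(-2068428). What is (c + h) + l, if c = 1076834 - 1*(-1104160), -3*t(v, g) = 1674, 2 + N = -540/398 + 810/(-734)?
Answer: 35155886529241/16030317 ≈ 2.1931e+6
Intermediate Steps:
N = -325751/73033 (N = -2 + (-540/398 + 810/(-734)) = -2 + (-540*1/398 + 810*(-1/734)) = -2 + (-270/199 - 405/367) = -2 - 179685/73033 = -325751/73033 ≈ -4.4603)
t(v, g) = -558 (t(v, g) = -⅓*1674 = -558)
c = 2180994 (c = 1076834 + 1104160 = 2180994)
h = -29781/172369 (h = 357372*(-1/2068428) = -29781/172369 ≈ -0.17277)
l = 1124704/93 (l = -6748224/(-558) = -6748224*(-1)/558 = -3*(-1124704/279) = 1124704/93 ≈ 12094.)
(c + h) + l = (2180994 - 29781/172369) + 1124704/93 = 375935725005/172369 + 1124704/93 = 35155886529241/16030317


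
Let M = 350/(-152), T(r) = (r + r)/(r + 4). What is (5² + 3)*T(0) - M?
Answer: 175/76 ≈ 2.3026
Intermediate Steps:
T(r) = 2*r/(4 + r) (T(r) = (2*r)/(4 + r) = 2*r/(4 + r))
M = -175/76 (M = 350*(-1/152) = -175/76 ≈ -2.3026)
(5² + 3)*T(0) - M = (5² + 3)*(2*0/(4 + 0)) - 1*(-175/76) = (25 + 3)*(2*0/4) + 175/76 = 28*(2*0*(¼)) + 175/76 = 28*0 + 175/76 = 0 + 175/76 = 175/76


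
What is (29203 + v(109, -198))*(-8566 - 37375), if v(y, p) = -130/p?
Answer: -132822873442/99 ≈ -1.3416e+9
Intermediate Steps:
(29203 + v(109, -198))*(-8566 - 37375) = (29203 - 130/(-198))*(-8566 - 37375) = (29203 - 130*(-1/198))*(-45941) = (29203 + 65/99)*(-45941) = (2891162/99)*(-45941) = -132822873442/99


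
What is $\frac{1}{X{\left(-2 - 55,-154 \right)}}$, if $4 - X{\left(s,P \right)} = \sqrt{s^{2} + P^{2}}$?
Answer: $- \frac{4}{26949} - \frac{\sqrt{26965}}{26949} \approx -0.0062418$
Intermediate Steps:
$X{\left(s,P \right)} = 4 - \sqrt{P^{2} + s^{2}}$ ($X{\left(s,P \right)} = 4 - \sqrt{s^{2} + P^{2}} = 4 - \sqrt{P^{2} + s^{2}}$)
$\frac{1}{X{\left(-2 - 55,-154 \right)}} = \frac{1}{4 - \sqrt{\left(-154\right)^{2} + \left(-2 - 55\right)^{2}}} = \frac{1}{4 - \sqrt{23716 + \left(-57\right)^{2}}} = \frac{1}{4 - \sqrt{23716 + 3249}} = \frac{1}{4 - \sqrt{26965}}$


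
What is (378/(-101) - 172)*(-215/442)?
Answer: 1908125/22321 ≈ 85.486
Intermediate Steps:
(378/(-101) - 172)*(-215/442) = (378*(-1/101) - 172)*(-215*1/442) = (-378/101 - 172)*(-215/442) = -17750/101*(-215/442) = 1908125/22321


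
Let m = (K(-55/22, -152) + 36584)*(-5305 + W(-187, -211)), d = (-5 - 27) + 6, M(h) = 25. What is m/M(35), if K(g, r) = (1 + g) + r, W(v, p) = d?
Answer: -388421991/50 ≈ -7.7684e+6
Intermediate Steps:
d = -26 (d = -32 + 6 = -26)
W(v, p) = -26
K(g, r) = 1 + g + r
m = -388421991/2 (m = ((1 - 55/22 - 152) + 36584)*(-5305 - 26) = ((1 - 55*1/22 - 152) + 36584)*(-5331) = ((1 - 5/2 - 152) + 36584)*(-5331) = (-307/2 + 36584)*(-5331) = (72861/2)*(-5331) = -388421991/2 ≈ -1.9421e+8)
m/M(35) = -388421991/2/25 = -388421991/2*1/25 = -388421991/50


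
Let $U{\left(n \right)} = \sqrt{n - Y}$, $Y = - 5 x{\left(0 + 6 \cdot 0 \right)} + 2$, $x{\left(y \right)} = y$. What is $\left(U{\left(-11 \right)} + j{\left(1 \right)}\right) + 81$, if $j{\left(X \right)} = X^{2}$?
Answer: $82 + i \sqrt{13} \approx 82.0 + 3.6056 i$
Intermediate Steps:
$Y = 2$ ($Y = - 5 \left(0 + 6 \cdot 0\right) + 2 = - 5 \left(0 + 0\right) + 2 = \left(-5\right) 0 + 2 = 0 + 2 = 2$)
$U{\left(n \right)} = \sqrt{-2 + n}$ ($U{\left(n \right)} = \sqrt{n - 2} = \sqrt{-2 + n}$)
$\left(U{\left(-11 \right)} + j{\left(1 \right)}\right) + 81 = \left(\sqrt{-2 - 11} + 1^{2}\right) + 81 = \left(\sqrt{-13} + 1\right) + 81 = \left(i \sqrt{13} + 1\right) + 81 = \left(1 + i \sqrt{13}\right) + 81 = 82 + i \sqrt{13}$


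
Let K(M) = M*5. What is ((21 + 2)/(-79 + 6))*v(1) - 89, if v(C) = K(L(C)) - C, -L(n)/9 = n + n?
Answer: -4404/73 ≈ -60.329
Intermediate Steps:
L(n) = -18*n (L(n) = -9*(n + n) = -18*n)
K(M) = 5*M
v(C) = -91*C (v(C) = 5*(-18*C) - C = -90*C - C = -91*C)
((21 + 2)/(-79 + 6))*v(1) - 89 = ((21 + 2)/(-79 + 6))*(-91*1) - 89 = (23/(-73))*(-91) - 89 = (23*(-1/73))*(-91) - 89 = -23/73*(-91) - 89 = 2093/73 - 89 = -4404/73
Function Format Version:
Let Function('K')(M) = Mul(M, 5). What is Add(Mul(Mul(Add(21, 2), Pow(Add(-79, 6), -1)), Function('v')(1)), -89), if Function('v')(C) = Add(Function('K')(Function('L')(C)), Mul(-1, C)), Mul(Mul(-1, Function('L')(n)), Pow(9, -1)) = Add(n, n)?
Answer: Rational(-4404, 73) ≈ -60.329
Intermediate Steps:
Function('L')(n) = Mul(-18, n) (Function('L')(n) = Mul(-9, Add(n, n)) = Mul(-9, Mul(2, n)) = Mul(-18, n))
Function('K')(M) = Mul(5, M)
Function('v')(C) = Mul(-91, C) (Function('v')(C) = Add(Mul(5, Mul(-18, C)), Mul(-1, C)) = Add(Mul(-90, C), Mul(-1, C)) = Mul(-91, C))
Add(Mul(Mul(Add(21, 2), Pow(Add(-79, 6), -1)), Function('v')(1)), -89) = Add(Mul(Mul(Add(21, 2), Pow(Add(-79, 6), -1)), Mul(-91, 1)), -89) = Add(Mul(Mul(23, Pow(-73, -1)), -91), -89) = Add(Mul(Mul(23, Rational(-1, 73)), -91), -89) = Add(Mul(Rational(-23, 73), -91), -89) = Add(Rational(2093, 73), -89) = Rational(-4404, 73)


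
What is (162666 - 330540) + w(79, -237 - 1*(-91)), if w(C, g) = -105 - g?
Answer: -167833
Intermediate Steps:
(162666 - 330540) + w(79, -237 - 1*(-91)) = (162666 - 330540) + (-105 - (-237 - 1*(-91))) = -167874 + (-105 - (-237 + 91)) = -167874 + (-105 - 1*(-146)) = -167874 + (-105 + 146) = -167874 + 41 = -167833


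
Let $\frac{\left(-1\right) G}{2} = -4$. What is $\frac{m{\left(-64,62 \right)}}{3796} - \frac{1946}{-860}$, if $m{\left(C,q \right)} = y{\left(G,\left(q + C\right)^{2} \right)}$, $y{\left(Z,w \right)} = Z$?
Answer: $\frac{924237}{408070} \approx 2.2649$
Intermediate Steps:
$G = 8$ ($G = \left(-2\right) \left(-4\right) = 8$)
$m{\left(C,q \right)} = 8$
$\frac{m{\left(-64,62 \right)}}{3796} - \frac{1946}{-860} = \frac{8}{3796} - \frac{1946}{-860} = 8 \cdot \frac{1}{3796} - - \frac{973}{430} = \frac{2}{949} + \frac{973}{430} = \frac{924237}{408070}$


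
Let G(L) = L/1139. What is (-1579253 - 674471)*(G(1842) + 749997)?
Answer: -113249422199100/67 ≈ -1.6903e+12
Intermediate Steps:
G(L) = L/1139 (G(L) = L*(1/1139) = L/1139)
(-1579253 - 674471)*(G(1842) + 749997) = (-1579253 - 674471)*((1/1139)*1842 + 749997) = -2253724*(1842/1139 + 749997) = -2253724*854248425/1139 = -113249422199100/67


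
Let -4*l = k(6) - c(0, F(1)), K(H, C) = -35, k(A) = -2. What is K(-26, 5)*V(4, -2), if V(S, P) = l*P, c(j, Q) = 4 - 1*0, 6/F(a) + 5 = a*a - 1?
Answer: 105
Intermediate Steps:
F(a) = 6/(-6 + a²) (F(a) = 6/(-5 + (a*a - 1)) = 6/(-5 + (a² - 1)) = 6/(-5 + (-1 + a²)) = 6/(-6 + a²))
c(j, Q) = 4 (c(j, Q) = 4 + 0 = 4)
l = 3/2 (l = -(-2 - 1*4)/4 = -(-2 - 4)/4 = -¼*(-6) = 3/2 ≈ 1.5000)
V(S, P) = 3*P/2
K(-26, 5)*V(4, -2) = -105*(-2)/2 = -35*(-3) = 105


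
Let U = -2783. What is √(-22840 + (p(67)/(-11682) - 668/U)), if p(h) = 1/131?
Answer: I*√3143993888915533798/11732622 ≈ 151.13*I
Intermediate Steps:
p(h) = 1/131
√(-22840 + (p(67)/(-11682) - 668/U)) = √(-22840 + ((1/131)/(-11682) - 668/(-2783))) = √(-22840 + ((1/131)*(-1/11682) - 668*(-1/2783))) = √(-22840 + (-1/1530342 + 668/2783)) = √(-22840 + 92933243/387176526) = √(-8843018920597/387176526) = I*√3143993888915533798/11732622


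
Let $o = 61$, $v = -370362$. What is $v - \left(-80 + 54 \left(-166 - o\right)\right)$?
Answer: $-358024$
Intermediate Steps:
$v - \left(-80 + 54 \left(-166 - o\right)\right) = -370362 - \left(-80 + 54 \left(-166 - 61\right)\right) = -370362 - \left(-80 + 54 \left(-227\right)\right) = -370362 - \left(-80 - 12258\right) = -370362 - -12338 = -370362 + 12338 = -358024$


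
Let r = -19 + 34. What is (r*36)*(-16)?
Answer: -8640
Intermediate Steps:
r = 15
(r*36)*(-16) = (15*36)*(-16) = 540*(-16) = -8640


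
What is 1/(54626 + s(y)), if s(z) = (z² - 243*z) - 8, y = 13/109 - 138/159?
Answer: 33373729/1828896518722 ≈ 1.8248e-5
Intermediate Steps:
y = -4325/5777 (y = 13*(1/109) - 138*1/159 = 13/109 - 46/53 = -4325/5777 ≈ -0.74866)
s(z) = -8 + z² - 243*z
1/(54626 + s(y)) = 1/(54626 + (-8 + (-4325/5777)² - 243*(-4325/5777))) = 1/(54626 + (-8 + 18705625/33373729 + 1050975/5777)) = 1/(54626 + 5823198368/33373729) = 1/(1828896518722/33373729) = 33373729/1828896518722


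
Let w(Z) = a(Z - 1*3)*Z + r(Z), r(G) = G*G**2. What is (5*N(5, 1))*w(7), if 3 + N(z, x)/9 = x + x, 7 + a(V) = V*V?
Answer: -18270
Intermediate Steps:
r(G) = G**3
a(V) = -7 + V**2 (a(V) = -7 + V*V = -7 + V**2)
N(z, x) = -27 + 18*x (N(z, x) = -27 + 9*(x + x) = -27 + 9*(2*x) = -27 + 18*x)
w(Z) = Z**3 + Z*(-7 + (-3 + Z)**2) (w(Z) = (-7 + (Z - 1*3)**2)*Z + Z**3 = (-7 + (Z - 3)**2)*Z + Z**3 = (-7 + (-3 + Z)**2)*Z + Z**3 = Z*(-7 + (-3 + Z)**2) + Z**3 = Z**3 + Z*(-7 + (-3 + Z)**2))
(5*N(5, 1))*w(7) = (5*(-27 + 18*1))*(7*(-7 + 7**2 + (-3 + 7)**2)) = (5*(-27 + 18))*(7*(-7 + 49 + 4**2)) = (5*(-9))*(7*(-7 + 49 + 16)) = -315*58 = -45*406 = -18270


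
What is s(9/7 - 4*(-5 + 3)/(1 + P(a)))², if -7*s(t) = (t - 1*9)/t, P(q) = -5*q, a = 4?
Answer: 1170724/648025 ≈ 1.8066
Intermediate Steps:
s(t) = -(-9 + t)/(7*t) (s(t) = -(t - 1*9)/(7*t) = -(t - 9)/(7*t) = -(-9 + t)/(7*t))
s(9/7 - 4*(-5 + 3)/(1 + P(a)))² = ((9 - (9/7 - 4*(-5 + 3)/(1 - 5*4)))/(7*(9/7 - 4*(-5 + 3)/(1 - 5*4))))² = ((9 - (9*(⅐) - 4*(-2/(1 - 20))))/(7*(9*(⅐) - 4*(-2/(1 - 20)))))² = ((9 - (9/7 - 4/((-19*(-½)))))/(7*(9/7 - 4/((-19*(-½))))))² = ((9 - (9/7 - 4/19/2))/(7*(9/7 - 4/19/2)))² = ((9 - (9/7 - 4*2/19))/(7*(9/7 - 4*2/19)))² = ((9 - (9/7 - 8/19))/(7*(9/7 - 8/19)))² = ((9 - 1*115/133)/(7*(115/133)))² = ((⅐)*(133/115)*(9 - 115/133))² = ((⅐)*(133/115)*(1082/133))² = (1082/805)² = 1170724/648025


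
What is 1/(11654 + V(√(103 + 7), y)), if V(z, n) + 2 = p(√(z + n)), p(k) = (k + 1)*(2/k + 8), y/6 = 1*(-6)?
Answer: √(-36 + √110)/(2*(-143 + 4*√110 + 5831*I*√(36 - √110))) ≈ 8.5748e-5 - 2.9419e-7*I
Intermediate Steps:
y = -36 (y = 6*(1*(-6)) = 6*(-6) = -36)
p(k) = (1 + k)*(8 + 2/k)
V(z, n) = 8 + 2/√(n + z) + 8*√(n + z) (V(z, n) = -2 + (10 + 2/(√(z + n)) + 8*√(z + n)) = -2 + (10 + 2/(√(n + z)) + 8*√(n + z)) = -2 + (10 + 2/√(n + z) + 8*√(n + z)) = 8 + 2/√(n + z) + 8*√(n + z))
1/(11654 + V(√(103 + 7), y)) = 1/(11654 + 2*(1 + 4*(-36) + 4*√(103 + 7) + 4*√(-36 + √(103 + 7)))/√(-36 + √(103 + 7))) = 1/(11654 + 2*(1 - 144 + 4*√110 + 4*√(-36 + √110))/√(-36 + √110)) = 1/(11654 + 2*(-143 + 4*√110 + 4*√(-36 + √110))/√(-36 + √110))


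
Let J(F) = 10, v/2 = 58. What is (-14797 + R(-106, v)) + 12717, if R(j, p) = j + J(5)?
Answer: -2176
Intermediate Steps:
v = 116 (v = 2*58 = 116)
R(j, p) = 10 + j (R(j, p) = j + 10 = 10 + j)
(-14797 + R(-106, v)) + 12717 = (-14797 + (10 - 106)) + 12717 = (-14797 - 96) + 12717 = -14893 + 12717 = -2176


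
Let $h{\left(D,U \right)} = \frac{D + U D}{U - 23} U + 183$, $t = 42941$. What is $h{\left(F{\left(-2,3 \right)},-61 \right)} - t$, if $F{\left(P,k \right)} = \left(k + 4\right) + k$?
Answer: $- \frac{302356}{7} \approx -43194.0$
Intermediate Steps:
$F{\left(P,k \right)} = 4 + 2 k$ ($F{\left(P,k \right)} = \left(4 + k\right) + k = 4 + 2 k$)
$h{\left(D,U \right)} = 183 + \frac{U \left(D + D U\right)}{-23 + U}$ ($h{\left(D,U \right)} = \frac{D + D U}{-23 + U} U + 183 = \frac{U \left(D + D U\right)}{-23 + U} + 183 = 183 + \frac{U \left(D + D U\right)}{-23 + U}$)
$h{\left(F{\left(-2,3 \right)},-61 \right)} - t = \frac{-4209 + 183 \left(-61\right) + \left(4 + 2 \cdot 3\right) \left(-61\right) + \left(4 + 2 \cdot 3\right) \left(-61\right)^{2}}{-23 - 61} - 42941 = \frac{-4209 - 11163 + \left(4 + 6\right) \left(-61\right) + \left(4 + 6\right) 3721}{-84} - 42941 = - \frac{-4209 - 11163 + 10 \left(-61\right) + 10 \cdot 3721}{84} - 42941 = - \frac{-4209 - 11163 - 610 + 37210}{84} - 42941 = \left(- \frac{1}{84}\right) 21228 - 42941 = - \frac{1769}{7} - 42941 = - \frac{302356}{7}$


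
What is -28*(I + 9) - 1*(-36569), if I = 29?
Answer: 35505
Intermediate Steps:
-28*(I + 9) - 1*(-36569) = -28*(29 + 9) - 1*(-36569) = -28*38 + 36569 = -1064 + 36569 = 35505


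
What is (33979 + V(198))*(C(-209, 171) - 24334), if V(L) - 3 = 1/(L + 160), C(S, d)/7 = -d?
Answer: -310598835767/358 ≈ -8.6759e+8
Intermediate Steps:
C(S, d) = -7*d (C(S, d) = 7*(-d) = -7*d)
V(L) = 3 + 1/(160 + L) (V(L) = 3 + 1/(L + 160) = 3 + 1/(160 + L))
(33979 + V(198))*(C(-209, 171) - 24334) = (33979 + (481 + 3*198)/(160 + 198))*(-7*171 - 24334) = (33979 + (481 + 594)/358)*(-1197 - 24334) = (33979 + (1/358)*1075)*(-25531) = (33979 + 1075/358)*(-25531) = (12165557/358)*(-25531) = -310598835767/358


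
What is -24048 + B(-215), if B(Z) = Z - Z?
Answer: -24048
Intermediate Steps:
B(Z) = 0
-24048 + B(-215) = -24048 + 0 = -24048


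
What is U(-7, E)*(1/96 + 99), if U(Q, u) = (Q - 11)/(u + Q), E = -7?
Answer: 28515/224 ≈ 127.30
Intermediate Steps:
U(Q, u) = (-11 + Q)/(Q + u)
U(-7, E)*(1/96 + 99) = ((-11 - 7)/(-7 - 7))*(1/96 + 99) = (-18/(-14))*(1/96 + 99) = -1/14*(-18)*(9505/96) = (9/7)*(9505/96) = 28515/224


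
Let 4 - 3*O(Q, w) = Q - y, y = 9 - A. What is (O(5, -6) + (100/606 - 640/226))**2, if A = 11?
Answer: 15762551401/1172309121 ≈ 13.446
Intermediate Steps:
y = -2 (y = 9 - 1*11 = 9 - 11 = -2)
O(Q, w) = 2/3 - Q/3 (O(Q, w) = 4/3 - (Q - 1*(-2))/3 = 4/3 - (Q + 2)/3 = 4/3 - (2 + Q)/3 = 4/3 + (-2/3 - Q/3) = 2/3 - Q/3)
(O(5, -6) + (100/606 - 640/226))**2 = ((2/3 - 1/3*5) + (100/606 - 640/226))**2 = ((2/3 - 5/3) + (100*(1/606) - 640*1/226))**2 = (-1 + (50/303 - 320/113))**2 = (-1 - 91310/34239)**2 = (-125549/34239)**2 = 15762551401/1172309121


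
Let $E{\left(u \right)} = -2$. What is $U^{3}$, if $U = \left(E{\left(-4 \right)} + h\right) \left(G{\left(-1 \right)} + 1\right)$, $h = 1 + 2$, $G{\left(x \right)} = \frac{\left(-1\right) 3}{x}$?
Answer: $64$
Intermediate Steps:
$G{\left(x \right)} = - \frac{3}{x}$
$h = 3$
$U = 4$ ($U = \left(-2 + 3\right) \left(- \frac{3}{-1} + 1\right) = 1 \left(\left(-3\right) \left(-1\right) + 1\right) = 1 \left(3 + 1\right) = 1 \cdot 4 = 4$)
$U^{3} = 4^{3} = 64$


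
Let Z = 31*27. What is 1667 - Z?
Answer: 830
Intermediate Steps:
Z = 837
1667 - Z = 1667 - 1*837 = 1667 - 837 = 830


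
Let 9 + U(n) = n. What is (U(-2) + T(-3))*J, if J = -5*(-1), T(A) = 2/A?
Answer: -175/3 ≈ -58.333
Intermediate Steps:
U(n) = -9 + n
J = 5
(U(-2) + T(-3))*J = ((-9 - 2) + 2/(-3))*5 = (-11 + 2*(-1/3))*5 = (-11 - 2/3)*5 = -35/3*5 = -175/3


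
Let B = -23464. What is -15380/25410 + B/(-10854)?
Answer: 7154762/4596669 ≈ 1.5565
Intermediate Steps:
-15380/25410 + B/(-10854) = -15380/25410 - 23464/(-10854) = -15380*1/25410 - 23464*(-1/10854) = -1538/2541 + 11732/5427 = 7154762/4596669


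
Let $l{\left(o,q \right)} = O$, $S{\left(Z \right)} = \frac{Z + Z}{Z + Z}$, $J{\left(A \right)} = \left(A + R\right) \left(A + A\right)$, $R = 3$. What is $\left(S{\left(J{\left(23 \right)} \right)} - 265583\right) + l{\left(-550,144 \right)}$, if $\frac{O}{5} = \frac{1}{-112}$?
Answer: $- \frac{29745189}{112} \approx -2.6558 \cdot 10^{5}$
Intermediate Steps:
$J{\left(A \right)} = 2 A \left(3 + A\right)$ ($J{\left(A \right)} = \left(A + 3\right) \left(A + A\right) = \left(3 + A\right) 2 A = 2 A \left(3 + A\right)$)
$S{\left(Z \right)} = 1$ ($S{\left(Z \right)} = \frac{2 Z}{2 Z} = 2 Z \frac{1}{2 Z} = 1$)
$O = - \frac{5}{112}$ ($O = \frac{5}{-112} = 5 \left(- \frac{1}{112}\right) = - \frac{5}{112} \approx -0.044643$)
$l{\left(o,q \right)} = - \frac{5}{112}$
$\left(S{\left(J{\left(23 \right)} \right)} - 265583\right) + l{\left(-550,144 \right)} = \left(1 - 265583\right) - \frac{5}{112} = -265582 - \frac{5}{112} = - \frac{29745189}{112}$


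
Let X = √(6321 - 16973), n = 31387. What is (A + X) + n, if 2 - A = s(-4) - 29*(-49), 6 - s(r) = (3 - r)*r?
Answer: 29934 + 2*I*√2663 ≈ 29934.0 + 103.21*I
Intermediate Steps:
s(r) = 6 - r*(3 - r) (s(r) = 6 - (3 - r)*r = 6 - r*(3 - r))
A = -1453 (A = 2 - ((6 + (-4)² - 3*(-4)) - 29*(-49)) = 2 - ((6 + 16 + 12) + 1421) = 2 - (34 + 1421) = 2 - 1*1455 = 2 - 1455 = -1453)
X = 2*I*√2663 (X = √(-10652) = 2*I*√2663 ≈ 103.21*I)
(A + X) + n = (-1453 + 2*I*√2663) + 31387 = 29934 + 2*I*√2663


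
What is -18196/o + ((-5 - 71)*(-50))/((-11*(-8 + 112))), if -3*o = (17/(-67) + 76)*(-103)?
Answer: -771302003/74749675 ≈ -10.318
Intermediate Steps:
o = 522725/201 (o = -(17/(-67) + 76)*(-103)/3 = -(17*(-1/67) + 76)*(-103)/3 = -(-17/67 + 76)*(-103)/3 = -5075*(-103)/201 = -⅓*(-522725/67) = 522725/201 ≈ 2600.6)
-18196/o + ((-5 - 71)*(-50))/((-11*(-8 + 112))) = -18196/522725/201 + ((-5 - 71)*(-50))/((-11*(-8 + 112))) = -18196*201/522725 + (-76*(-50))/((-11*104)) = -3657396/522725 + 3800/(-1144) = -3657396/522725 + 3800*(-1/1144) = -3657396/522725 - 475/143 = -771302003/74749675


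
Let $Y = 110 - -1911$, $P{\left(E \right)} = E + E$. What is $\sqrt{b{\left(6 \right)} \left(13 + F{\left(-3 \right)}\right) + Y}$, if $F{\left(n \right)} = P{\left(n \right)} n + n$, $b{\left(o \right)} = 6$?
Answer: $\sqrt{2189} \approx 46.787$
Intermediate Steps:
$P{\left(E \right)} = 2 E$
$F{\left(n \right)} = n + 2 n^{2}$ ($F{\left(n \right)} = 2 n n + n = 2 n^{2} + n = n + 2 n^{2}$)
$Y = 2021$ ($Y = 110 + 1911 = 2021$)
$\sqrt{b{\left(6 \right)} \left(13 + F{\left(-3 \right)}\right) + Y} = \sqrt{6 \left(13 - 3 \left(1 + 2 \left(-3\right)\right)\right) + 2021} = \sqrt{6 \left(13 - 3 \left(1 - 6\right)\right) + 2021} = \sqrt{6 \left(13 - -15\right) + 2021} = \sqrt{6 \left(13 + 15\right) + 2021} = \sqrt{6 \cdot 28 + 2021} = \sqrt{168 + 2021} = \sqrt{2189}$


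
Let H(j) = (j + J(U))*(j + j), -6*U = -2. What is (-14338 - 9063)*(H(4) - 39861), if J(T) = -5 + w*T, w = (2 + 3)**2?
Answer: 2794243207/3 ≈ 9.3141e+8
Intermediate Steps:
w = 25 (w = 5**2 = 25)
U = 1/3 (U = -1/6*(-2) = 1/3 ≈ 0.33333)
J(T) = -5 + 25*T
H(j) = 2*j*(10/3 + j) (H(j) = (j + (-5 + 25*(1/3)))*(j + j) = (j + (-5 + 25/3))*(2*j) = (j + 10/3)*(2*j) = (10/3 + j)*(2*j) = 2*j*(10/3 + j))
(-14338 - 9063)*(H(4) - 39861) = (-14338 - 9063)*((2/3)*4*(10 + 3*4) - 39861) = -23401*((2/3)*4*(10 + 12) - 39861) = -23401*((2/3)*4*22 - 39861) = -23401*(176/3 - 39861) = -23401*(-119407/3) = 2794243207/3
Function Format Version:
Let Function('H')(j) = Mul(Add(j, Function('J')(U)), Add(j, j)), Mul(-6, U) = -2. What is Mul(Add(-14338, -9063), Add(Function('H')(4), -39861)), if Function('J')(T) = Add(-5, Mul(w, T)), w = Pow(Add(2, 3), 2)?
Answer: Rational(2794243207, 3) ≈ 9.3141e+8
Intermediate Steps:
w = 25 (w = Pow(5, 2) = 25)
U = Rational(1, 3) (U = Mul(Rational(-1, 6), -2) = Rational(1, 3) ≈ 0.33333)
Function('J')(T) = Add(-5, Mul(25, T))
Function('H')(j) = Mul(2, j, Add(Rational(10, 3), j)) (Function('H')(j) = Mul(Add(j, Add(-5, Mul(25, Rational(1, 3)))), Add(j, j)) = Mul(Add(j, Add(-5, Rational(25, 3))), Mul(2, j)) = Mul(Add(j, Rational(10, 3)), Mul(2, j)) = Mul(Add(Rational(10, 3), j), Mul(2, j)) = Mul(2, j, Add(Rational(10, 3), j)))
Mul(Add(-14338, -9063), Add(Function('H')(4), -39861)) = Mul(Add(-14338, -9063), Add(Mul(Rational(2, 3), 4, Add(10, Mul(3, 4))), -39861)) = Mul(-23401, Add(Mul(Rational(2, 3), 4, Add(10, 12)), -39861)) = Mul(-23401, Add(Mul(Rational(2, 3), 4, 22), -39861)) = Mul(-23401, Add(Rational(176, 3), -39861)) = Mul(-23401, Rational(-119407, 3)) = Rational(2794243207, 3)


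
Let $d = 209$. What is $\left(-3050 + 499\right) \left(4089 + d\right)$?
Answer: $-10964198$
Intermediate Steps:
$\left(-3050 + 499\right) \left(4089 + d\right) = \left(-3050 + 499\right) \left(4089 + 209\right) = \left(-2551\right) 4298 = -10964198$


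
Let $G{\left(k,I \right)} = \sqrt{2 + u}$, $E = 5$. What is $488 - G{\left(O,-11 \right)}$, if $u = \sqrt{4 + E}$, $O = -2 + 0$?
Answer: $488 - \sqrt{5} \approx 485.76$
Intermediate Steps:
$O = -2$
$u = 3$ ($u = \sqrt{4 + 5} = \sqrt{9} = 3$)
$G{\left(k,I \right)} = \sqrt{5}$ ($G{\left(k,I \right)} = \sqrt{2 + 3} = \sqrt{5}$)
$488 - G{\left(O,-11 \right)} = 488 - \sqrt{5}$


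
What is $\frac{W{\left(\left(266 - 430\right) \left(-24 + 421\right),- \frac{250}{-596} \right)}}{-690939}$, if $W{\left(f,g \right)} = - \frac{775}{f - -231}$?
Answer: $- \frac{775}{44826049503} \approx -1.7289 \cdot 10^{-8}$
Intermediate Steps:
$W{\left(f,g \right)} = - \frac{775}{231 + f}$ ($W{\left(f,g \right)} = - \frac{775}{f + 231} = - \frac{775}{231 + f}$)
$\frac{W{\left(\left(266 - 430\right) \left(-24 + 421\right),- \frac{250}{-596} \right)}}{-690939} = \frac{\left(-775\right) \frac{1}{231 + \left(266 - 430\right) \left(-24 + 421\right)}}{-690939} = - \frac{775}{231 - 65108} \left(- \frac{1}{690939}\right) = - \frac{775}{-64877} \left(- \frac{1}{690939}\right) = \left(-775\right) \left(- \frac{1}{64877}\right) \left(- \frac{1}{690939}\right) = \frac{775}{64877} \left(- \frac{1}{690939}\right) = - \frac{775}{44826049503}$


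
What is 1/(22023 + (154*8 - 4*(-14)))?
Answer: 1/23311 ≈ 4.2898e-5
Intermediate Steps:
1/(22023 + (154*8 - 4*(-14))) = 1/(22023 + (1232 + 56)) = 1/(22023 + 1288) = 1/23311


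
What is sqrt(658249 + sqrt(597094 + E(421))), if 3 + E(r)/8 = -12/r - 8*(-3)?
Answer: sqrt(116668711009 + 421*sqrt(105859273726))/421 ≈ 811.80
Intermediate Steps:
E(r) = 168 - 96/r (E(r) = -24 + 8*(-12/r - 8*(-3)) = -24 + 8*(-12/r + 24) = -24 + 8*(24 - 12/r) = -24 + (192 - 96/r) = 168 - 96/r)
sqrt(658249 + sqrt(597094 + E(421))) = sqrt(658249 + sqrt(597094 + (168 - 96/421))) = sqrt(658249 + sqrt(597094 + 70632/421)) = sqrt(658249 + sqrt(251447206/421)) = sqrt(658249 + sqrt(105859273726)/421)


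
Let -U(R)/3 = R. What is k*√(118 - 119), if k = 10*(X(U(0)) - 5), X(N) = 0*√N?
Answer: -50*I ≈ -50.0*I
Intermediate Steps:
U(R) = -3*R
X(N) = 0
k = -50 (k = 10*(0 - 5) = 10*(-5) = -50)
k*√(118 - 119) = -50*√(118 - 119) = -50*I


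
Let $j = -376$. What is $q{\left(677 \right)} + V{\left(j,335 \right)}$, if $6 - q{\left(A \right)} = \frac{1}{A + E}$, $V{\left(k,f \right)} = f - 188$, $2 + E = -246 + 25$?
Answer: $\frac{69461}{454} \approx 153.0$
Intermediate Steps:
$E = -223$ ($E = -2 + \left(-246 + 25\right) = -2 - 221 = -223$)
$V{\left(k,f \right)} = -188 + f$
$q{\left(A \right)} = 6 - \frac{1}{-223 + A}$ ($q{\left(A \right)} = 6 - \frac{1}{A - 223} = 6 - \frac{1}{-223 + A}$)
$q{\left(677 \right)} + V{\left(j,335 \right)} = \frac{-1339 + 6 \cdot 677}{-223 + 677} + \left(-188 + 335\right) = \frac{-1339 + 4062}{454} + 147 = \frac{1}{454} \cdot 2723 + 147 = \frac{2723}{454} + 147 = \frac{69461}{454}$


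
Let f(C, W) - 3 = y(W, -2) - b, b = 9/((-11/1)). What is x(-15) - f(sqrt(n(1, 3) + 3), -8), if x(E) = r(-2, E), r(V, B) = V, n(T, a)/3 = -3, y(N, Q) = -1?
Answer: -53/11 ≈ -4.8182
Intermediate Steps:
b = -9/11 (b = 9/((-11*1)) = 9/(-11) = 9*(-1/11) = -9/11 ≈ -0.81818)
n(T, a) = -9 (n(T, a) = 3*(-3) = -9)
x(E) = -2
f(C, W) = 31/11 (f(C, W) = 3 + (-1 - 1*(-9/11)) = 3 + (-1 + 9/11) = 3 - 2/11 = 31/11)
x(-15) - f(sqrt(n(1, 3) + 3), -8) = -2 - 1*31/11 = -2 - 31/11 = -53/11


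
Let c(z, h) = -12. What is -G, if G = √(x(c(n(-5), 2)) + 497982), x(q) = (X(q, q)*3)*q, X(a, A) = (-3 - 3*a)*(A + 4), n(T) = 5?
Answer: -√507486 ≈ -712.38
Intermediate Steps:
X(a, A) = (-3 - 3*a)*(4 + A)
x(q) = q*(-36 - 45*q - 9*q²) (x(q) = ((-12 - 12*q - 3*q - 3*q*q)*3)*q = ((-12 - 12*q - 3*q - 3*q²)*3)*q = ((-12 - 15*q - 3*q²)*3)*q = (-36 - 45*q - 9*q²)*q = q*(-36 - 45*q - 9*q²))
G = √507486 (G = √(-9*(-12)*(4 + (-12)² + 5*(-12)) + 497982) = √(-9*(-12)*(4 + 144 - 60) + 497982) = √(-9*(-12)*88 + 497982) = √(9504 + 497982) = √507486 ≈ 712.38)
-G = -√507486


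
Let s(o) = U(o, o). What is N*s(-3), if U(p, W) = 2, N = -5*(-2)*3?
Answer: 60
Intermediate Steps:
N = 30 (N = 10*3 = 30)
s(o) = 2
N*s(-3) = 30*2 = 60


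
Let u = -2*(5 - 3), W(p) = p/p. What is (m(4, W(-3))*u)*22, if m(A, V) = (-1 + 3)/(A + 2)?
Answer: -88/3 ≈ -29.333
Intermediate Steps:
W(p) = 1
m(A, V) = 2/(2 + A)
u = -4 (u = -2*2 = -4)
(m(4, W(-3))*u)*22 = ((2/(2 + 4))*(-4))*22 = ((2/6)*(-4))*22 = ((2*(1/6))*(-4))*22 = ((1/3)*(-4))*22 = -4/3*22 = -88/3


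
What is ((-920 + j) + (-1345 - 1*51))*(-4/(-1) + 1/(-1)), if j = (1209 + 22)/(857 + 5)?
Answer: -5985483/862 ≈ -6943.7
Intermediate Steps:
j = 1231/862 ≈ 1.4281
((-920 + j) + (-1345 - 1*51))*(-4/(-1) + 1/(-1)) = ((-920 + 1231/862) + (-1345 - 1*51))*(-4/(-1) + 1/(-1)) = (-791809/862 + (-1345 - 51))*(-4*(-1) + 1*(-1)) = (-791809/862 - 1396)*(4 - 1) = -1995161/862*3 = -5985483/862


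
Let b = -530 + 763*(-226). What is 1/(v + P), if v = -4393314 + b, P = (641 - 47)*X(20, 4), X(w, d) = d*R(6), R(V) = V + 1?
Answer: -1/4549650 ≈ -2.1980e-7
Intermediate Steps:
R(V) = 1 + V
X(w, d) = 7*d (X(w, d) = d*(1 + 6) = d*7 = 7*d)
b = -172968 (b = -530 - 172438 = -172968)
P = 16632 (P = (641 - 47)*(7*4) = 594*28 = 16632)
v = -4566282 (v = -4393314 - 172968 = -4566282)
1/(v + P) = 1/(-4566282 + 16632) = 1/(-4549650) = -1/4549650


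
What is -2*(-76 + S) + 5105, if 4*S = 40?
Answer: 5237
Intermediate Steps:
S = 10 (S = (¼)*40 = 10)
-2*(-76 + S) + 5105 = -2*(-76 + 10) + 5105 = -2*(-66) + 5105 = 132 + 5105 = 5237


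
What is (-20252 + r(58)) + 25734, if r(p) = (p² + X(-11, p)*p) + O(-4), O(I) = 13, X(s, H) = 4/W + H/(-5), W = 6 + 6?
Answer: 123083/15 ≈ 8205.5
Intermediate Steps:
W = 12
X(s, H) = ⅓ - H/5 (X(s, H) = 4/12 + H/(-5) = 4*(1/12) + H*(-⅕) = ⅓ - H/5)
r(p) = 13 + p² + p*(⅓ - p/5) (r(p) = (p² + (⅓ - p/5)*p) + 13 = (p² + p*(⅓ - p/5)) + 13 = 13 + p² + p*(⅓ - p/5))
(-20252 + r(58)) + 25734 = (-20252 + (13 + (⅓)*58 + (⅘)*58²)) + 25734 = (-20252 + (13 + 58/3 + (⅘)*3364)) + 25734 = (-20252 + (13 + 58/3 + 13456/5)) + 25734 = (-20252 + 40853/15) + 25734 = -262927/15 + 25734 = 123083/15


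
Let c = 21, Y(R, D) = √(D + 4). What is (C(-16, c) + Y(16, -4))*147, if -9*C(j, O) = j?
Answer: 784/3 ≈ 261.33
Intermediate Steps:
Y(R, D) = √(4 + D)
C(j, O) = -j/9
(C(-16, c) + Y(16, -4))*147 = (-⅑*(-16) + √(4 - 4))*147 = (16/9 + √0)*147 = (16/9 + 0)*147 = (16/9)*147 = 784/3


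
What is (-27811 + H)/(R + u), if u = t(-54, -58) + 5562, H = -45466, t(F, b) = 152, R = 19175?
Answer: -73277/24889 ≈ -2.9442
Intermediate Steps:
u = 5714 (u = 152 + 5562 = 5714)
(-27811 + H)/(R + u) = (-27811 - 45466)/(19175 + 5714) = -73277/24889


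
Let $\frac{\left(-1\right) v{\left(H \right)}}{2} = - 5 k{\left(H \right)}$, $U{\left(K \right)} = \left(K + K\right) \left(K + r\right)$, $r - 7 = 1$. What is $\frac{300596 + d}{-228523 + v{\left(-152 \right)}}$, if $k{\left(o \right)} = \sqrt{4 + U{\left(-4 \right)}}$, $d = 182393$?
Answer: $- \frac{110374095247}{52222764329} - \frac{9659780 i \sqrt{7}}{52222764329} \approx -2.1135 - 0.00048939 i$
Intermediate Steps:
$r = 8$ ($r = 7 + 1 = 8$)
$U{\left(K \right)} = 2 K \left(8 + K\right)$ ($U{\left(K \right)} = \left(K + K\right) \left(K + 8\right) = 2 K \left(8 + K\right)$)
$k{\left(o \right)} = 2 i \sqrt{7}$ ($k{\left(o \right)} = \sqrt{4 + 2 \left(-4\right) \left(8 - 4\right)} = \sqrt{4 + 2 \left(-4\right) 4} = \sqrt{4 - 32} = \sqrt{-28} = 2 i \sqrt{7}$)
$v{\left(H \right)} = 20 i \sqrt{7}$ ($v{\left(H \right)} = - 2 \left(- 5 \cdot 2 i \sqrt{7}\right) = - 2 \left(- 10 i \sqrt{7}\right) = 20 i \sqrt{7}$)
$\frac{300596 + d}{-228523 + v{\left(-152 \right)}} = \frac{300596 + 182393}{-228523 + 20 i \sqrt{7}} = \frac{482989}{-228523 + 20 i \sqrt{7}}$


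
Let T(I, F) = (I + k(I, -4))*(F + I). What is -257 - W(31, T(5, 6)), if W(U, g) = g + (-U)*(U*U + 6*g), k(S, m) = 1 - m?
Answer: 49884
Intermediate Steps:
T(I, F) = (5 + I)*(F + I) (T(I, F) = (I + (1 - 1*(-4)))*(F + I) = (I + (1 + 4))*(F + I) = (I + 5)*(F + I) = (5 + I)*(F + I))
W(U, g) = g - U*(U² + 6*g) (W(U, g) = g + (-U)*(U² + 6*g) = g - U*(U² + 6*g))
-257 - W(31, T(5, 6)) = -257 - ((5² + 5*6 + 5*5 + 6*5) - 1*31³ - 6*31*(5² + 5*6 + 5*5 + 6*5)) = -257 - ((25 + 30 + 25 + 30) - 1*29791 - 6*31*(25 + 30 + 25 + 30)) = -257 - (110 - 29791 - 6*31*110) = -257 - (110 - 29791 - 20460) = -257 - 1*(-50141) = -257 + 50141 = 49884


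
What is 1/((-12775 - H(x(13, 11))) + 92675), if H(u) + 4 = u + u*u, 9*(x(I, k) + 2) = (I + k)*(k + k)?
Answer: 9/689726 ≈ 1.3049e-5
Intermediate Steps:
x(I, k) = -2 + 2*k*(I + k)/9 (x(I, k) = -2 + ((I + k)*(k + k))/9 = -2 + ((I + k)*(2*k))/9 = -2 + (2*k*(I + k))/9 = -2 + 2*k*(I + k)/9)
H(u) = -4 + u + u² (H(u) = -4 + (u + u*u) = -4 + (u + u²) = -4 + u + u²)
1/((-12775 - H(x(13, 11))) + 92675) = 1/((-12775 - (-4 + (-2 + (2/9)*11² + (2/9)*13*11) + (-2 + (2/9)*11² + (2/9)*13*11)²)) + 92675) = 1/((-12775 - (-4 + (-2 + (2/9)*121 + 286/9) + (-2 + (2/9)*121 + 286/9)²)) + 92675) = 1/((-12775 - (-4 + (-2 + 242/9 + 286/9) + (-2 + 242/9 + 286/9)²)) + 92675) = 1/((-12775 - (-4 + 170/3 + (170/3)²)) + 92675) = 1/((-12775 - (-4 + 170/3 + 28900/9)) + 92675) = 1/((-12775 - 1*29374/9) + 92675) = 1/((-12775 - 29374/9) + 92675) = 1/(-144349/9 + 92675) = 1/(689726/9) = 9/689726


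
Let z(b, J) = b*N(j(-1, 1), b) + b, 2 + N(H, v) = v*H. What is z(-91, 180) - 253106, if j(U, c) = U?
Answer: -261296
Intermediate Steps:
N(H, v) = -2 + H*v (N(H, v) = -2 + v*H = -2 + H*v)
z(b, J) = b + b*(-2 - b) (z(b, J) = b*(-2 - b) + b = b + b*(-2 - b))
z(-91, 180) - 253106 = -1*(-91)*(1 - 91) - 253106 = -1*(-91)*(-90) - 253106 = -8190 - 253106 = -261296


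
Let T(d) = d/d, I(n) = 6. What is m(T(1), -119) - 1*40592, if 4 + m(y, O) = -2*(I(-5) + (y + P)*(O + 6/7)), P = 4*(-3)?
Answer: -302450/7 ≈ -43207.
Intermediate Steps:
P = -12
T(d) = 1
m(y, O) = -16 - 2*(-12 + y)*(6/7 + O) (m(y, O) = -4 - 2*(6 + (y - 12)*(O + 6/7)) = -4 - 2*(6 + (-12 + y)*(O + 6*(⅐))) = -4 - 2*(6 + (-12 + y)*(O + 6/7)) = -4 - 2*(6 + (-12 + y)*(6/7 + O)) = -4 + (-12 - 2*(-12 + y)*(6/7 + O)) = -16 - 2*(-12 + y)*(6/7 + O))
m(T(1), -119) - 1*40592 = (32/7 + 24*(-119) - 12/7*1 - 2*(-119)*1) - 1*40592 = (32/7 - 2856 - 12/7 + 238) - 40592 = -18306/7 - 40592 = -302450/7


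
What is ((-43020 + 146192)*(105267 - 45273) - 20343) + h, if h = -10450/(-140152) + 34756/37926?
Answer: 8225164453188694903/1328851188 ≈ 6.1897e+9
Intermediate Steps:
h = 1316862403/1328851188 (h = -10450*(-1/140152) + 34756*(1/37926) = 5225/70076 + 17378/18963 = 1316862403/1328851188 ≈ 0.99098)
((-43020 + 146192)*(105267 - 45273) - 20343) + h = ((-43020 + 146192)*(105267 - 45273) - 20343) + 1316862403/1328851188 = (103172*59994 - 20343) + 1316862403/1328851188 = (6189700968 - 20343) + 1316862403/1328851188 = 6189680625 + 1316862403/1328851188 = 8225164453188694903/1328851188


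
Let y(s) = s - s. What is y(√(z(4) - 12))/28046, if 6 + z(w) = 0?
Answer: 0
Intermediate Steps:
z(w) = -6 (z(w) = -6 + 0 = -6)
y(s) = 0
y(√(z(4) - 12))/28046 = 0/28046 = 0*(1/28046) = 0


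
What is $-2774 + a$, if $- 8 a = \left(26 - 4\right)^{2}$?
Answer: $- \frac{5669}{2} \approx -2834.5$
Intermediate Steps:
$a = - \frac{121}{2}$ ($a = - \frac{\left(26 - 4\right)^{2}}{8} = - \frac{22^{2}}{8} = \left(- \frac{1}{8}\right) 484 = - \frac{121}{2} \approx -60.5$)
$-2774 + a = -2774 - \frac{121}{2} = - \frac{5669}{2}$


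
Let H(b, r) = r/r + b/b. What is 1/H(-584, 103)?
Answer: ½ ≈ 0.50000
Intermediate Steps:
H(b, r) = 2 (H(b, r) = 1 + 1 = 2)
1/H(-584, 103) = 1/2 = ½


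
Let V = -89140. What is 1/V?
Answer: -1/89140 ≈ -1.1218e-5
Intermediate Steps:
1/V = 1/(-89140) = -1/89140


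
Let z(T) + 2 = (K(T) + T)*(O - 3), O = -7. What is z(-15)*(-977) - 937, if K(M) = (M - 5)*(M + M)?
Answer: 5716467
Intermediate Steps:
K(M) = 2*M*(-5 + M) (K(M) = (-5 + M)*(2*M) = 2*M*(-5 + M))
z(T) = -2 - 10*T - 20*T*(-5 + T) (z(T) = -2 + (2*T*(-5 + T) + T)*(-7 - 3) = -2 + (T + 2*T*(-5 + T))*(-10) = -2 + (-10*T - 20*T*(-5 + T)) = -2 - 10*T - 20*T*(-5 + T))
z(-15)*(-977) - 937 = (-2 - 20*(-15)² + 90*(-15))*(-977) - 937 = (-2 - 20*225 - 1350)*(-977) - 937 = (-2 - 4500 - 1350)*(-977) - 937 = -5852*(-977) - 937 = 5717404 - 937 = 5716467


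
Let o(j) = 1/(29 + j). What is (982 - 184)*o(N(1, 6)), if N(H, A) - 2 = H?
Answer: 399/16 ≈ 24.938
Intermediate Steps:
N(H, A) = 2 + H
(982 - 184)*o(N(1, 6)) = (982 - 184)/(29 + (2 + 1)) = 798/(29 + 3) = 798/32 = 798*(1/32) = 399/16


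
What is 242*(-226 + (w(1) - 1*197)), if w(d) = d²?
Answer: -102124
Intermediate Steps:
242*(-226 + (w(1) - 1*197)) = 242*(-226 + (1² - 1*197)) = 242*(-226 + (1 - 197)) = 242*(-226 - 196) = 242*(-422) = -102124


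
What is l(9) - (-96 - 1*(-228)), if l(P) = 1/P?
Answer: -1187/9 ≈ -131.89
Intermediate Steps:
l(9) - (-96 - 1*(-228)) = 1/9 - (-96 - 1*(-228)) = 1/9 - (-96 + 228) = 1/9 - 1*132 = 1/9 - 132 = -1187/9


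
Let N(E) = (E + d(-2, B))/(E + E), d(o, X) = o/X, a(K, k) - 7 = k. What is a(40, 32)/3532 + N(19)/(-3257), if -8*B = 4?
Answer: 2372819/218570756 ≈ 0.010856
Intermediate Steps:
B = -1/2 (B = -1/8*4 = -1/2 ≈ -0.50000)
a(K, k) = 7 + k
N(E) = (4 + E)/(2*E) (N(E) = (E - 2/(-1/2))/(E + E) = (E - 2*(-2))/((2*E)) = (E + 4)*(1/(2*E)) = (4 + E)*(1/(2*E)) = (4 + E)/(2*E))
a(40, 32)/3532 + N(19)/(-3257) = (7 + 32)/3532 + ((1/2)*(4 + 19)/19)/(-3257) = 39*(1/3532) + ((1/2)*(1/19)*23)*(-1/3257) = 39/3532 + (23/38)*(-1/3257) = 39/3532 - 23/123766 = 2372819/218570756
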